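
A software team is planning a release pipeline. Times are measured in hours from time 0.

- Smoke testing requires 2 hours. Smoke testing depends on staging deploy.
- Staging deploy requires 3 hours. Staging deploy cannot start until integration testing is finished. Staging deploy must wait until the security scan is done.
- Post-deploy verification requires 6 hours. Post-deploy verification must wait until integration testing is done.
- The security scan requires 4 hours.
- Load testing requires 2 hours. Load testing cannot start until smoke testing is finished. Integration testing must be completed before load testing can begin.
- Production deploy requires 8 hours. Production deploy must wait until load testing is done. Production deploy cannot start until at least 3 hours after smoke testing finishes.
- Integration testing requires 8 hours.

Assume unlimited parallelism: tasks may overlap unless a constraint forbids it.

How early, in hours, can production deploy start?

The security scan has no prerequisites, so it starts at hour 0 and finishes at hour 4.
Integration testing can start immediately at hour 0; it finishes at hour 8.
For staging deploy: integration testing (finishes hour 8); the security scan (finishes hour 4). Taking the maximum gives a start of hour 8, and it finishes at 8 + 3 = hour 11.
Smoke testing waits on staging deploy (finishes hour 11), so it starts at hour 11 and finishes at 11 + 2 = hour 13.
For load testing: smoke testing (finishes hour 13); integration testing (finishes hour 8). Taking the maximum gives a start of hour 13, and it finishes at 13 + 2 = hour 15.
Production deploy waits on load testing (finishes hour 15); smoke testing (finishes hour 13, plus 3-hour gap → hour 16). The latest of these is hour 16, which is the earliest production deploy can start.

16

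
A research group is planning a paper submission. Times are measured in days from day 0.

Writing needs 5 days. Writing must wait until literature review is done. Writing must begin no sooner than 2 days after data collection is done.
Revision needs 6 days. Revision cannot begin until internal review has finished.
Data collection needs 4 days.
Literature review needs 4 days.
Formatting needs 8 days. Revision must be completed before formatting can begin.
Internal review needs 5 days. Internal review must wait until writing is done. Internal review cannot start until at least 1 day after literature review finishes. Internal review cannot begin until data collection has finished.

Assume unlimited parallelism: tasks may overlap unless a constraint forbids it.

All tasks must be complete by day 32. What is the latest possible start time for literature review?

4

Formatting must finish by day 32; it takes 8 days, so it must start by 32 − 8 = day 24.
Revision feeds into formatting (must start by day 24); so revision must finish by day 24 and therefore start by day 18.
Internal review must finish before revision (must start by day 18). With a 5-day duration, internal review must start by 18 − 5 = day 13.
Writing must finish before internal review (must start by day 13). With a 5-day duration, writing must start by 13 − 5 = day 8.
Literature review must finish in time for writing (must start by day 8); internal review (must start by day 13, minus 1-day gap → day 12). The tightest is day 8, so literature review must start by 8 − 4 = day 4.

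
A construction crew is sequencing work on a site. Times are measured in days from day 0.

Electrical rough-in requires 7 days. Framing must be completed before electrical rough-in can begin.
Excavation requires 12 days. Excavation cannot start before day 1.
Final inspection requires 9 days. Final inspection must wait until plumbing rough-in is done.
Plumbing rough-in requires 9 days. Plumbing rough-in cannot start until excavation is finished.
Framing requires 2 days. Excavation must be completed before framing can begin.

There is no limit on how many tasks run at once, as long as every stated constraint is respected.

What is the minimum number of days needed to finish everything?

31

Excavation waits on its own release at day 1, so it starts at day 1 and finishes at 1 + 12 = day 13.
Plumbing rough-in cannot begin until excavation (finishes day 13). It runs from day 13 to 13 + 9 = day 22.
Final inspection waits on plumbing rough-in (finishes day 22), so it starts at day 22 and finishes at 22 + 9 = day 31.
Framing cannot begin until excavation (finishes day 13). It runs from day 13 to 13 + 2 = day 15.
Electrical rough-in waits on framing (finishes day 15), so it starts at day 15 and finishes at 15 + 7 = day 22.
All tasks are finished once the last one completes. Finish times: Excavation at 13, Framing at 15, Plumbing rough-in at 22, Electrical rough-in at 22, Final inspection at 31. The latest is day 31.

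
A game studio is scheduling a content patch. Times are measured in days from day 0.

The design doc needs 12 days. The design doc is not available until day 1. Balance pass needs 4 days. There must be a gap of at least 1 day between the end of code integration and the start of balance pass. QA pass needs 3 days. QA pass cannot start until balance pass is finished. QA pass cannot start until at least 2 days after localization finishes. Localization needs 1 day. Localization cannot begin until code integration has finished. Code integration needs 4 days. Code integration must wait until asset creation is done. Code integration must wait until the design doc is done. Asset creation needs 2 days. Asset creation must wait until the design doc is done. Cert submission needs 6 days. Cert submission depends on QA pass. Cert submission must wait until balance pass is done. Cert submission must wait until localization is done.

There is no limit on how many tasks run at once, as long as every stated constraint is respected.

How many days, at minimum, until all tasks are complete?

The design doc cannot begin until its own release at day 1. It runs from day 1 to 1 + 12 = day 13.
Asset creation cannot begin until the design doc (finishes day 13). It runs from day 13 to 13 + 2 = day 15.
Code integration needs all of asset creation (finishes day 15); the design doc (finishes day 13). That puts its earliest start at day 15; it finishes at 15 + 4 = day 19.
Localization cannot begin until code integration (finishes day 19). It runs from day 19 to 19 + 1 = day 20.
Balance pass waits on code integration (finishes day 19, plus 1-day gap → day 20), so it starts at day 20 and finishes at 20 + 4 = day 24.
For QA pass: balance pass (finishes day 24); localization (finishes day 20, plus 2-day gap → day 22). Taking the maximum gives a start of day 24, and it finishes at 24 + 3 = day 27.
Cert submission cannot start until QA pass (finishes day 27); balance pass (finishes day 24); localization (finishes day 20). The controlling bound is day 27, so cert submission finishes at 27 + 6 = day 33.
All tasks are finished once the last one completes. Finish times: The design doc at 13, Asset creation at 15, Code integration at 19, Balance pass at 24, Localization at 20, QA pass at 27, Cert submission at 33. The latest is day 33.

33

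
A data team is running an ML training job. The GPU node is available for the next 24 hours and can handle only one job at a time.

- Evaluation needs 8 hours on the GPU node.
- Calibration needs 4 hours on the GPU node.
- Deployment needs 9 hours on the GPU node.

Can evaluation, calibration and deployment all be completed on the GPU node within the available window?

Running back to back, the jobs need 8 + 4 + 9 = 21 hours on the GPU node.
Since 21 ≤ 24, they fit within the window.

Yes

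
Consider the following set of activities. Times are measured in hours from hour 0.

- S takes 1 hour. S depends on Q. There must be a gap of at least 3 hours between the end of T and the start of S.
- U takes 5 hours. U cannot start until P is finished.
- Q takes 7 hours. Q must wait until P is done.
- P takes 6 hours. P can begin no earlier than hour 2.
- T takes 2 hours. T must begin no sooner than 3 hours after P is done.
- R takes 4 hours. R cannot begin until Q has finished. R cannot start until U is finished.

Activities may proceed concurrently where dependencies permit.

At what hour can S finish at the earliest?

17

P cannot begin until its own release at hour 2. It runs from hour 2 to 2 + 6 = hour 8.
T cannot begin until P (finishes hour 8, plus 3-hour gap → hour 11). It runs from hour 11 to 11 + 2 = hour 13.
Q cannot begin until P (finishes hour 8). It runs from hour 8 to 8 + 7 = hour 15.
For S: Q (finishes hour 15); T (finishes hour 13, plus 3-hour gap → hour 16). Taking the maximum gives a start of hour 16, and it finishes at 16 + 1 = hour 17.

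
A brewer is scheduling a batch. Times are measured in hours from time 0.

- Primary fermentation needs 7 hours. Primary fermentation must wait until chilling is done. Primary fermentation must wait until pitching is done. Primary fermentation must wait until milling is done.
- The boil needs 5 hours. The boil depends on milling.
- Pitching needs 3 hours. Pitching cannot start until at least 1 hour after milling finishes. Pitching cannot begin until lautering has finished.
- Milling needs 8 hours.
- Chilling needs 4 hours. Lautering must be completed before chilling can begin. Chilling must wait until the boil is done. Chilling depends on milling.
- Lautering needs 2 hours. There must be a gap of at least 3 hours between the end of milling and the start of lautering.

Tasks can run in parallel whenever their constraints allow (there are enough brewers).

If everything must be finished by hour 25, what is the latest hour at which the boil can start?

9

Primary fermentation must finish by hour 25; it takes 7 hours, so it must start by 25 − 7 = hour 18.
Since primary fermentation (must start by hour 18) depends on it, chilling must finish by hour 18. Backing off its 4-hour duration gives a latest start of hour 14.
The boil must finish before chilling (must start by hour 14). With a 5-hour duration, the boil must start by 14 − 5 = hour 9.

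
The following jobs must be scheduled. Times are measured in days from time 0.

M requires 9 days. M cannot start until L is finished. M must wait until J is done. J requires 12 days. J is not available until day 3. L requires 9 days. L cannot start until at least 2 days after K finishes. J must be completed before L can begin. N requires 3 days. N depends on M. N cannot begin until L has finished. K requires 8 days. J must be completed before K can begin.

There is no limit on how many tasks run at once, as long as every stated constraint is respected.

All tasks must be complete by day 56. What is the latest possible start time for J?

To finish by day 56, N (duration 3) must start no later than day 53.
Since N (must start by day 53) depends on it, M must finish by day 53. Backing off its 9-day duration gives a latest start of day 44.
For L: M (must start by day 44); N (must start by day 53). The most restrictive is day 44; with a 9-day duration, L must start by day 35.
K must finish before L (must start by day 35, minus 2-day gap → day 33). With an 8-day duration, K must start by 33 − 8 = day 25.
J feeds K (must start by day 25); L (must start by day 35); M (must start by day 44). Taking the minimum, J must finish by day 25 and start by 25 − 12 = day 13.

13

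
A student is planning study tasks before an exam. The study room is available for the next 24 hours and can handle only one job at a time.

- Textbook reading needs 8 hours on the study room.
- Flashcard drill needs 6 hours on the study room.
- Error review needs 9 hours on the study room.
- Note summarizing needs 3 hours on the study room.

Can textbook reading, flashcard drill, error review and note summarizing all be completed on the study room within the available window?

No

Running back to back, the jobs need 8 + 6 + 9 + 3 = 26 hours on the study room.
Since 26 > 24, they cannot all fit.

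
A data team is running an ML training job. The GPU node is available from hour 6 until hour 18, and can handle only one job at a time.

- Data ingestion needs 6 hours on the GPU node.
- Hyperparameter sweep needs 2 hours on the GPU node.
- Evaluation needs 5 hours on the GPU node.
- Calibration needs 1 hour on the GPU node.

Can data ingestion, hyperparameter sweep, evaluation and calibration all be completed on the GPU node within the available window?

The GPU node window is 18 − 6 = 12 hours.
Running back to back, the jobs need 6 + 2 + 5 + 1 = 14 hours on the GPU node.
Since 14 > 12, they cannot all fit.

No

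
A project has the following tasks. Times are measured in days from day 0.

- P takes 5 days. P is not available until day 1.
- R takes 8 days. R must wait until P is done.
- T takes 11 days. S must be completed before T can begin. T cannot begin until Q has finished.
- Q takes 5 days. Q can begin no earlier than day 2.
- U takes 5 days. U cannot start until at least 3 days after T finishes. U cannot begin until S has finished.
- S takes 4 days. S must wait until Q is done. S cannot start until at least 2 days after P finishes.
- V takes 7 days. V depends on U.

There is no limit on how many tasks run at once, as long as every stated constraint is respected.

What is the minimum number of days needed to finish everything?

After its own release at day 2, Q can start at day 2 and finishes at day 7.
P cannot begin until its own release at day 1. It runs from day 1 to 1 + 5 = day 6.
S has to wait for Q (finishes day 7); P (finishes day 6, plus 2-day gap → day 8). The latest of these is day 8, so S runs day 8 to 8 + 4 = day 12.
T cannot start until S (finishes day 12); Q (finishes day 7). The controlling bound is day 12, so T finishes at 12 + 11 = day 23.
U cannot start until T (finishes day 23, plus 3-day gap → day 26); S (finishes day 12). The controlling bound is day 26, so U finishes at 26 + 5 = day 31.
V waits on U (finishes day 31), so it starts at day 31 and finishes at 31 + 7 = day 38.
R waits on P (finishes day 6), so it starts at day 6 and finishes at 6 + 8 = day 14.
All tasks are finished once the last one completes. Finish times: P at 6, Q at 7, R at 14, S at 12, T at 23, U at 31, V at 38. The latest is day 38.

38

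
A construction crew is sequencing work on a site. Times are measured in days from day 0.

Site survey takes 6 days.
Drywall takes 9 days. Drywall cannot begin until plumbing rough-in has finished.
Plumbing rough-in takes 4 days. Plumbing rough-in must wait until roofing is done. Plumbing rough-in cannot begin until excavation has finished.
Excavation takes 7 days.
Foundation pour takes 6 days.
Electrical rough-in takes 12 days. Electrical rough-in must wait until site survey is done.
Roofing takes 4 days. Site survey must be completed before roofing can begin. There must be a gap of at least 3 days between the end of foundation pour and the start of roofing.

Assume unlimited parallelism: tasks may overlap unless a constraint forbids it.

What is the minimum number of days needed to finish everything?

26

Nothing blocks foundation pour, so it runs from day 0 to day 6.
Excavation has no prerequisites, so it starts at day 0 and finishes at day 7.
Site survey can start immediately at day 0; it finishes at day 6.
Electrical rough-in waits on site survey (finishes day 6), so it starts at day 6 and finishes at 6 + 12 = day 18.
Roofing cannot start until site survey (finishes day 6); foundation pour (finishes day 6, plus 3-day gap → day 9). The controlling bound is day 9, so roofing finishes at 9 + 4 = day 13.
Plumbing rough-in has to wait for roofing (finishes day 13); excavation (finishes day 7). The latest of these is day 13, so plumbing rough-in runs day 13 to 13 + 4 = day 17.
Drywall cannot begin until plumbing rough-in (finishes day 17). It runs from day 17 to 17 + 9 = day 26.
All tasks are finished once the last one completes. Finish times: Site survey at 6, Excavation at 7, Foundation pour at 6, Roofing at 13, Plumbing rough-in at 17, Electrical rough-in at 18, Drywall at 26. The latest is day 26.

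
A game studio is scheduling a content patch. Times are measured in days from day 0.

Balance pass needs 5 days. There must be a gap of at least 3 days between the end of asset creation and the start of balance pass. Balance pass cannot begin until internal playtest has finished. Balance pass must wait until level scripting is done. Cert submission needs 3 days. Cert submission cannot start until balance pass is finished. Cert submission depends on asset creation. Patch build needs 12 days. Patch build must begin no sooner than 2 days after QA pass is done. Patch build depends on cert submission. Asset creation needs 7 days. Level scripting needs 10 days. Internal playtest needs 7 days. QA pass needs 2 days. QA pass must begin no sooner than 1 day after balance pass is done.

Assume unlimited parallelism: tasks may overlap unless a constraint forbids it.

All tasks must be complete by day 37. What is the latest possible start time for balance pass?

15

Patch build has no dependents, so it just needs to finish by day 37. Starting by 37 − 12 = day 25 achieves that.
Since patch build (must start by day 25, minus 2-day gap → day 23) depends on it, QA pass must finish by day 23. Backing off its 2-day duration gives a latest start of day 21.
Cert submission feeds into patch build (must start by day 25); so cert submission must finish by day 25 and therefore start by day 22.
For balance pass: QA pass (must start by day 21, minus 1-day gap → day 20); cert submission (must start by day 22). The most restrictive is day 20; with a 5-day duration, balance pass must start by day 15.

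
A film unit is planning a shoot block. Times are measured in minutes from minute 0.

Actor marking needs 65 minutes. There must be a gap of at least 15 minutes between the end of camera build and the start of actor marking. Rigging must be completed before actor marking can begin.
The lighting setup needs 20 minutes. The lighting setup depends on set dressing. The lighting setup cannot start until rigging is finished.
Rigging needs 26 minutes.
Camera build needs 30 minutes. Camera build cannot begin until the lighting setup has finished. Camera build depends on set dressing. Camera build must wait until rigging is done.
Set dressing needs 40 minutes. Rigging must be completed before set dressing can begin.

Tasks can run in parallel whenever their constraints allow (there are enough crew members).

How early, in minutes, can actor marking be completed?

196

Nothing blocks rigging, so it runs from minute 0 to minute 26.
Set dressing waits on rigging (finishes minute 26), so it starts at minute 26 and finishes at 26 + 40 = minute 66.
The lighting setup has to wait for set dressing (finishes minute 66); rigging (finishes minute 26). The latest of these is minute 66, so the lighting setup runs minute 66 to 66 + 20 = minute 86.
For camera build: the lighting setup (finishes minute 86); set dressing (finishes minute 66); rigging (finishes minute 26). Taking the maximum gives a start of minute 86, and it finishes at 86 + 30 = minute 116.
For actor marking: camera build (finishes minute 116, plus 15-minute gap → minute 131); rigging (finishes minute 26). Taking the maximum gives a start of minute 131, and it finishes at 131 + 65 = minute 196.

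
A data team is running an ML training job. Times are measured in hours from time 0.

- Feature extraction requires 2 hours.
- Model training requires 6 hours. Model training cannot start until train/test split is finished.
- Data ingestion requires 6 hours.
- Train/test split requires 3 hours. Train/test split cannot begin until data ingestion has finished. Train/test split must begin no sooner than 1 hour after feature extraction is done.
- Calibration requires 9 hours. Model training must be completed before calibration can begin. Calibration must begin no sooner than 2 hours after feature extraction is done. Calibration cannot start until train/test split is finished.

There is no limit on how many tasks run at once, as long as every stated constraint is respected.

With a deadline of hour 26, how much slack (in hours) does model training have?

Nothing blocks feature extraction, so it runs from hour 0 to hour 2.
Data ingestion can start immediately at hour 0; it finishes at hour 6.
For train/test split: data ingestion (finishes hour 6); feature extraction (finishes hour 2, plus 1-hour gap → hour 3). Taking the maximum gives a start of hour 6, and it finishes at 6 + 3 = hour 9.
Model training waits on train/test split (finishes hour 9), so it starts at hour 9 and finishes at 9 + 6 = hour 15.

Working backward from the deadline:
To finish by hour 26, calibration (duration 9) must start no later than hour 17.
Model training must finish before calibration (must start by hour 17). With a 6-hour duration, model training must start by 17 − 6 = hour 11.
So model training can start as early as hour 9 and as late as hour 11, giving 11 − 9 = 2 hours of slack.

2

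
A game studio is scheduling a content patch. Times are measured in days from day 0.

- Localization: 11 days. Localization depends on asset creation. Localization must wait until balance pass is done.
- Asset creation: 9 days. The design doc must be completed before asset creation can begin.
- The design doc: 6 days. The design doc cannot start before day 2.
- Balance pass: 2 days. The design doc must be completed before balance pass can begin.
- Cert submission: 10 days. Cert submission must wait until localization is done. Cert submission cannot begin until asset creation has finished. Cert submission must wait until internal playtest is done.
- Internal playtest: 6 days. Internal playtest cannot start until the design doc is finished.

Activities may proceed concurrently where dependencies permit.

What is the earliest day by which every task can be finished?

38

After its own release at day 2, the design doc can start at day 2 and finishes at day 8.
Balance pass waits on the design doc (finishes day 8), so it starts at day 8 and finishes at 8 + 2 = day 10.
Internal playtest cannot begin until the design doc (finishes day 8). It runs from day 8 to 8 + 6 = day 14.
Asset creation cannot begin until the design doc (finishes day 8). It runs from day 8 to 8 + 9 = day 17.
Localization has to wait for asset creation (finishes day 17); balance pass (finishes day 10). The latest of these is day 17, so localization runs day 17 to 17 + 11 = day 28.
For cert submission: localization (finishes day 28); asset creation (finishes day 17); internal playtest (finishes day 14). Taking the maximum gives a start of day 28, and it finishes at 28 + 10 = day 38.
All tasks are finished once the last one completes. Finish times: The design doc at 8, Asset creation at 17, Internal playtest at 14, Balance pass at 10, Localization at 28, Cert submission at 38. The latest is day 38.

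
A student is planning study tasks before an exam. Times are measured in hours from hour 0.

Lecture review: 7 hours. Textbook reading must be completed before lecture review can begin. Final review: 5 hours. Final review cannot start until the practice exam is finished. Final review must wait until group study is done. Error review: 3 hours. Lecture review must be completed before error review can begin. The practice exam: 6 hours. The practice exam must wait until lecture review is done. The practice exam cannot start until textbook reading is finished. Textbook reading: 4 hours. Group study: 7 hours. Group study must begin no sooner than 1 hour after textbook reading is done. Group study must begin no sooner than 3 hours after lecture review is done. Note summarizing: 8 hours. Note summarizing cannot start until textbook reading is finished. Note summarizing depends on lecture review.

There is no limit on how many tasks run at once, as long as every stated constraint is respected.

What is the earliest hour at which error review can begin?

Nothing blocks textbook reading, so it runs from hour 0 to hour 4.
After textbook reading (finishes hour 4), lecture review can start at hour 4 and finishes at hour 11.
Error review waits on lecture review (finishes hour 11), so the earliest it can start is hour 11.

11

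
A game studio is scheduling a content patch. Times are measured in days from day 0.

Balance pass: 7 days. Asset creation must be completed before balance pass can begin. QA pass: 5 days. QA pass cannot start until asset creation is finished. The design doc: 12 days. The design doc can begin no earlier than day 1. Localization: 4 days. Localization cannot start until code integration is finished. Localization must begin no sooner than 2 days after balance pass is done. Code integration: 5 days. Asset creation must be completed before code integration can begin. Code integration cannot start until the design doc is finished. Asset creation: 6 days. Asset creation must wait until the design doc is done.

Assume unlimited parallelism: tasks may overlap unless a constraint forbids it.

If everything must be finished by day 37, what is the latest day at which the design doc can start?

Localization has no dependents, so it just needs to finish by day 37. Starting by 37 − 4 = day 33 achieves that.
Since localization (must start by day 33) depends on it, code integration must finish by day 33. Backing off its 5-day duration gives a latest start of day 28.
Balance pass has to be done before localization (must start by day 33, minus 2-day gap → day 31). That means finishing by day 31, i.e. starting by 31 − 7 = day 24.
QA pass has no dependents, so it just needs to finish by day 37. Starting by 37 − 5 = day 32 achieves that.
Asset creation must finish in time for code integration (must start by day 28); balance pass (must start by day 24); QA pass (must start by day 32). The tightest is day 24, so asset creation must start by 24 − 6 = day 18.
The design doc must finish in time for asset creation (must start by day 18); code integration (must start by day 28). The tightest is day 18, so the design doc must start by 18 − 12 = day 6.

6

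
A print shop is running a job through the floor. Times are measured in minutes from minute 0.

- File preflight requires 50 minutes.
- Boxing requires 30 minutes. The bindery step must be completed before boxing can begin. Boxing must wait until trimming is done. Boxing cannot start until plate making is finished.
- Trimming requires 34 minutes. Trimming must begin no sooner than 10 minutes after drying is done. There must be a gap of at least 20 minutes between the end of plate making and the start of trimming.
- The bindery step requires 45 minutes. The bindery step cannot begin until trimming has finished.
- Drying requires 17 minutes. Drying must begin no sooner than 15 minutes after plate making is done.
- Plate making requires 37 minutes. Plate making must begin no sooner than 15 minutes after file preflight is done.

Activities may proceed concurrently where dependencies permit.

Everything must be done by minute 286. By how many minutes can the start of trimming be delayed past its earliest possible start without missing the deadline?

33

File preflight can start immediately at minute 0; it finishes at minute 50.
Plate making waits on file preflight (finishes minute 50, plus 15-minute gap → minute 65), so it starts at minute 65 and finishes at 65 + 37 = minute 102.
Drying cannot begin until plate making (finishes minute 102, plus 15-minute gap → minute 117). It runs from minute 117 to 117 + 17 = minute 134.
Trimming cannot start until drying (finishes minute 134, plus 10-minute gap → minute 144); plate making (finishes minute 102, plus 20-minute gap → minute 122). The controlling bound is minute 144, so trimming finishes at 144 + 34 = minute 178.

Working backward from the deadline:
Boxing must finish by minute 286; it takes 30 minutes, so it must start by 286 − 30 = minute 256.
The bindery step feeds into boxing (must start by minute 256); so the bindery step must finish by minute 256 and therefore start by minute 211.
For trimming: the bindery step (must start by minute 211); boxing (must start by minute 256). The most restrictive is minute 211; with a 34-minute duration, trimming must start by minute 177.
So trimming can start as early as minute 144 and as late as minute 177, giving 177 − 144 = 33 minutes of slack.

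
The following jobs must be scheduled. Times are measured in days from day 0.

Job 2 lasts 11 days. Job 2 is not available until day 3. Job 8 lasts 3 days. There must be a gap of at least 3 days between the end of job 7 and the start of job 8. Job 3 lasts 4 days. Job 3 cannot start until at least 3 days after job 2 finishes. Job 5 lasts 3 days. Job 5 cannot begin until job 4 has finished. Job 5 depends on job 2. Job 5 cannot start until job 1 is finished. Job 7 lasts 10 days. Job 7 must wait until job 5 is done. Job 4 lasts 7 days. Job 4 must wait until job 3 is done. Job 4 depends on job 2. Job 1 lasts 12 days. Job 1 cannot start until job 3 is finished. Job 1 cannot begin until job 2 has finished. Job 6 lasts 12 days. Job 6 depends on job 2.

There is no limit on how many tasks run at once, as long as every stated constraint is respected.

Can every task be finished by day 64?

After its own release at day 3, job 2 can start at day 3 and finishes at day 14.
After job 2 (finishes day 14), job 6 can start at day 14 and finishes at day 26.
Job 3 cannot begin until job 2 (finishes day 14, plus 3-day gap → day 17). It runs from day 17 to 17 + 4 = day 21.
Job 4 cannot start until job 3 (finishes day 21); job 2 (finishes day 14). The controlling bound is day 21, so job 4 finishes at 21 + 7 = day 28.
Job 1 cannot start until job 3 (finishes day 21); job 2 (finishes day 14). The controlling bound is day 21, so job 1 finishes at 21 + 12 = day 33.
For job 5: job 4 (finishes day 28); job 2 (finishes day 14); job 1 (finishes day 33). Taking the maximum gives a start of day 33, and it finishes at 33 + 3 = day 36.
After job 5 (finishes day 36), job 7 can start at day 36 and finishes at day 46.
Job 8 waits on job 7 (finishes day 46, plus 3-day gap → day 49), so it starts at day 49 and finishes at 49 + 3 = day 52.
Every task is finished by day 52, which is no later than the deadline of 64, so the schedule is feasible.

Yes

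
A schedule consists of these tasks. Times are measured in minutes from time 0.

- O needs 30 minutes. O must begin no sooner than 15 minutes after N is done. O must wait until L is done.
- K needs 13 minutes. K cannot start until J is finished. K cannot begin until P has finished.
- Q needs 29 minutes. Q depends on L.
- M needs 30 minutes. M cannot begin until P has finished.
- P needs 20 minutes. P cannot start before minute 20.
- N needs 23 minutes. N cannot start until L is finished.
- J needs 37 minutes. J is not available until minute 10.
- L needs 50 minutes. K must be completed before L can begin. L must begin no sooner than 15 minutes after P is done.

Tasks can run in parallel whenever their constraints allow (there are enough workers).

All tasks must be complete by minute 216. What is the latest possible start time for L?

Nothing follows O; the deadline of minute 216 is its only limit. It must start by 216 − 30 = minute 186.
Since O (must start by minute 186, minus 15-minute gap → minute 171) depends on it, N must finish by minute 171. Backing off its 23-minute duration gives a latest start of minute 148.
Nothing follows Q; the deadline of minute 216 is its only limit. It must start by 216 − 29 = minute 187.
L must finish in time for N (must start by minute 148); O (must start by minute 186); Q (must start by minute 187). The tightest is minute 148, so L must start by 148 − 50 = minute 98.

98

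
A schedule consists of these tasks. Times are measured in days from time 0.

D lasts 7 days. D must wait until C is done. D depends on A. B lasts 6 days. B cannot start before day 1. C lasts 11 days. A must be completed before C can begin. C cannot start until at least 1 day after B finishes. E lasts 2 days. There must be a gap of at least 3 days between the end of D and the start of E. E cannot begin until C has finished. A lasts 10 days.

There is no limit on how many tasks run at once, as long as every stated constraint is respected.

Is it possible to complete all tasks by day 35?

Yes

After its own release at day 1, B can start at day 1 and finishes at day 7.
A can start immediately at day 0; it finishes at day 10.
For C: A (finishes day 10); B (finishes day 7, plus 1-day gap → day 8). Taking the maximum gives a start of day 10, and it finishes at 10 + 11 = day 21.
D needs all of C (finishes day 21); A (finishes day 10). That puts its earliest start at day 21; it finishes at 21 + 7 = day 28.
E cannot start until D (finishes day 28, plus 3-day gap → day 31); C (finishes day 21). The controlling bound is day 31, so E finishes at 31 + 2 = day 33.
Every task is finished by day 33, which is no later than the deadline of 35, so the schedule is feasible.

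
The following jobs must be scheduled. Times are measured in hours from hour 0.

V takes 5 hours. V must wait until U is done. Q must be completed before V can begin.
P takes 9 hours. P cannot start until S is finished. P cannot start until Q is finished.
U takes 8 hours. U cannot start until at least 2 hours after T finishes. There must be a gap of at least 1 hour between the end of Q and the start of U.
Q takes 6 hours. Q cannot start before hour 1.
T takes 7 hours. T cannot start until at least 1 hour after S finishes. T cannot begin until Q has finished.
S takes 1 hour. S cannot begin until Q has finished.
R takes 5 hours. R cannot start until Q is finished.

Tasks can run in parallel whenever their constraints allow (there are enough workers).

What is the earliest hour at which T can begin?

After its own release at hour 1, Q can start at hour 1 and finishes at hour 7.
S cannot begin until Q (finishes hour 7). It runs from hour 7 to 7 + 1 = hour 8.
T waits on S (finishes hour 8, plus 1-hour gap → hour 9); Q (finishes hour 7). The latest of these is hour 9, which is the earliest T can start.

9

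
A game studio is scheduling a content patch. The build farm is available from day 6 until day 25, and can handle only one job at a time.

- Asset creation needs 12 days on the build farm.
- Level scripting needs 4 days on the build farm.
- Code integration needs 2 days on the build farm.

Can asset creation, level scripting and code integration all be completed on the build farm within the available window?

Yes

The build farm window is 25 − 6 = 19 days.
Running back to back, the jobs need 12 + 4 + 2 = 18 days on the build farm.
Since 18 ≤ 19, they fit within the window.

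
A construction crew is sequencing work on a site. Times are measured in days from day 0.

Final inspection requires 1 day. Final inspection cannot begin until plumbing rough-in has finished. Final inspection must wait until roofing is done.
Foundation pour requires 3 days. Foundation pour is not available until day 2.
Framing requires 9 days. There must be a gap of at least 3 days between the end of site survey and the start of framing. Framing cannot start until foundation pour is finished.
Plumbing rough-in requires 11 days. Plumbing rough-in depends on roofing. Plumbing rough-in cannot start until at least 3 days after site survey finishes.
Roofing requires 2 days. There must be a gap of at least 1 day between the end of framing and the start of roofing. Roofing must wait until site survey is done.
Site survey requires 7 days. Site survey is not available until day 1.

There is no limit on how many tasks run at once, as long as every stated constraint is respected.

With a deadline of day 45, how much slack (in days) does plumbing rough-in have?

Foundation pour waits on its own release at day 2, so it starts at day 2 and finishes at 2 + 3 = day 5.
After its own release at day 1, site survey can start at day 1 and finishes at day 8.
Framing has to wait for site survey (finishes day 8, plus 3-day gap → day 11); foundation pour (finishes day 5). The latest of these is day 11, so framing runs day 11 to 11 + 9 = day 20.
Roofing cannot start until framing (finishes day 20, plus 1-day gap → day 21); site survey (finishes day 8). The controlling bound is day 21, so roofing finishes at 21 + 2 = day 23.
Plumbing rough-in needs all of roofing (finishes day 23); site survey (finishes day 8, plus 3-day gap → day 11). That puts its earliest start at day 23; it finishes at 23 + 11 = day 34.

Working backward from the deadline:
To finish by day 45, final inspection (duration 1) must start no later than day 44.
Since final inspection (must start by day 44) depends on it, plumbing rough-in must finish by day 44. Backing off its 11-day duration gives a latest start of day 33.
So plumbing rough-in can start as early as day 23 and as late as day 33, giving 33 − 23 = 10 days of slack.

10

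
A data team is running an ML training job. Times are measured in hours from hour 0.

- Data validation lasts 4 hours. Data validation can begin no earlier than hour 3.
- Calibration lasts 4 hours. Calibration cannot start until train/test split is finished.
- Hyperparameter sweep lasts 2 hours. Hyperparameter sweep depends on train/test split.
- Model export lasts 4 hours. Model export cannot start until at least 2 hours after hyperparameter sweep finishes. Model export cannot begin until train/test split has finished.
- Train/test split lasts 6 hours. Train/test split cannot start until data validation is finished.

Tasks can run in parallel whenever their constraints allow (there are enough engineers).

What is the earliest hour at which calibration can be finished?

Data validation waits on its own release at hour 3, so it starts at hour 3 and finishes at 3 + 4 = hour 7.
After data validation (finishes hour 7), train/test split can start at hour 7 and finishes at hour 13.
Calibration cannot begin until train/test split (finishes hour 13). It runs from hour 13 to 13 + 4 = hour 17.

17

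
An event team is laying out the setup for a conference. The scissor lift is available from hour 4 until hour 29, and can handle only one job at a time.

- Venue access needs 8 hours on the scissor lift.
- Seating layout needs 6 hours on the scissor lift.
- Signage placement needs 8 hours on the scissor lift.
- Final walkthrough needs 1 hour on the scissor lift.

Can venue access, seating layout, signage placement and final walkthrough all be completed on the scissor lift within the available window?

The scissor lift window is 29 − 4 = 25 hours.
Running back to back, the jobs need 8 + 6 + 8 + 1 = 23 hours on the scissor lift.
Since 23 ≤ 25, they fit within the window.

Yes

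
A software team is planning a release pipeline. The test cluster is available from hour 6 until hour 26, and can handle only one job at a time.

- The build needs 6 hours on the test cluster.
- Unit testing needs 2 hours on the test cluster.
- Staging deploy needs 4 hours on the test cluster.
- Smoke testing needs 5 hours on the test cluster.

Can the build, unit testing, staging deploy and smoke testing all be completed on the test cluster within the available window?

The test cluster window is 26 − 6 = 20 hours.
Running back to back, the jobs need 6 + 2 + 4 + 5 = 17 hours on the test cluster.
Since 17 ≤ 20, they fit within the window.

Yes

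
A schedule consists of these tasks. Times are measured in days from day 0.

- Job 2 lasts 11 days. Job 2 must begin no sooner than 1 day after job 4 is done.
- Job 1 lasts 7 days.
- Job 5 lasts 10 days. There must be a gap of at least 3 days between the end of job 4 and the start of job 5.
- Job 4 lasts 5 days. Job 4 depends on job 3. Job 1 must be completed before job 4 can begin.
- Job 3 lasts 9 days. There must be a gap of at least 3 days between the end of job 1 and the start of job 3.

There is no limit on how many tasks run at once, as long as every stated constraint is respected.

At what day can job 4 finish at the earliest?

24

Job 1 can start immediately at day 0; it finishes at day 7.
After job 1 (finishes day 7, plus 3-day gap → day 10), job 3 can start at day 10 and finishes at day 19.
For job 4: job 3 (finishes day 19); job 1 (finishes day 7). Taking the maximum gives a start of day 19, and it finishes at 19 + 5 = day 24.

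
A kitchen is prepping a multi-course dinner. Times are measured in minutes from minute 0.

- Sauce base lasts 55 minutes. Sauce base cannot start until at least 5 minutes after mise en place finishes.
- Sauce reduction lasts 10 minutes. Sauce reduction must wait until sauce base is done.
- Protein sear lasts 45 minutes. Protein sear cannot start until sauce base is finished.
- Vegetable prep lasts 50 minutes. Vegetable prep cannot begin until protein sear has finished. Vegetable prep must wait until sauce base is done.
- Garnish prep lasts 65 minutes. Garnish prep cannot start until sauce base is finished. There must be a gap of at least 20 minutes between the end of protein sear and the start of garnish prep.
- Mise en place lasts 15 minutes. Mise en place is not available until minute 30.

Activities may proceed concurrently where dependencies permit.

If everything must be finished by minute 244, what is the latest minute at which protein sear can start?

Nothing follows vegetable prep; the deadline of minute 244 is its only limit. It must start by 244 − 50 = minute 194.
Garnish prep has no dependents, so it just needs to finish by minute 244. Starting by 244 − 65 = minute 179 achieves that.
Protein sear has several dependents: vegetable prep (must start by minute 194); garnish prep (must start by minute 179, minus 20-minute gap → minute 159). The earliest of those limits is minute 159, so protein sear must start by 159 − 45 = minute 114.

114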